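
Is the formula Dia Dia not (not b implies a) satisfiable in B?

Yes, satisfiable

1. Dia Dia not (not b implies a), 0
2. Dia not (not b implies a), 1
3. not (not b implies a), 2
4. not b, 2
5. not a, 2
Accessibility: 0R0, 0R1, 1R0, 1R1, 1R2, 2R1, 2R2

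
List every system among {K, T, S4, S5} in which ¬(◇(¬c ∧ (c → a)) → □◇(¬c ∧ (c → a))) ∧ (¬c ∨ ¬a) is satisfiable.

K, T, S4

S4-tableau for the formula:
1. ¬(◇(¬c ∧ (c → a)) → □◇(¬c ∧ (c → a))) ∧ (¬c ∨ ¬a), u
2. ¬(◇(¬c ∧ (c → a)) → □◇(¬c ∧ (c → a))), u   [∧-rule on 1]
3. ¬c ∨ ¬a, u   [∧-rule on 1]
4. ◇(¬c ∧ (c → a)), u   [¬→-rule on 2]
5. ¬□◇(¬c ∧ (c → a)), u   [¬→-rule on 2]
6. ¬a, u   [∨-rule on 3 (branches; this branch)]
7. ¬c ∧ (c → a), v   [◇-rule on 4: fresh world v, uRv]
8. ¬c, v   [∧-rule on 7]
9. c → a, v   [∧-rule on 7]
10. a, v   [→-rule on 9 (branches; this branch)]
11. ¬◇(¬c ∧ (c → a)), w   [¬□-rule on 5: fresh world w, uRw]
12. ¬(¬c ∧ (c → a)), w   [¬◇-rule on 11 via wRw]
13. ¬(c → a), w   [¬∧-rule on 12 (branches; this branch)]
14. c, w   [¬→-rule on 13]
15. ¬a, w   [¬→-rule on 13]
Accessibility: uRu, uRv, uRw, vRv, wRw
Complete open branch: satisfiable in S4, hence also in K, T (this S4-model is also a K-model and a T-model).
S5-tableau for the formula:
1. ¬(◇(¬c ∧ (c → a)) → □◇(¬c ∧ (c → a))) ∧ (¬c ∨ ¬a), u
2. ¬(◇(¬c ∧ (c → a)) → □◇(¬c ∧ (c → a))), u   [∧-rule on 1]
3. ¬c ∨ ¬a, u   [∧-rule on 1]
4. ◇(¬c ∧ (c → a)), u   [¬→-rule on 2]
5. ¬□◇(¬c ∧ (c → a)), u   [¬→-rule on 2]
6. ¬a, u   [∨-rule on 3 (branches; this branch)]
7. ¬c ∧ (c → a), v   [◇-rule on 4: fresh world v, uRv]
8. ¬c, v   [∧-rule on 7]
9. c → a, v   [∧-rule on 7]
10. a, v   [→-rule on 9 (branches; this branch)]
11. ¬◇(¬c ∧ (c → a)), w   [¬□-rule on 5: fresh world w, uRw]
12. ¬(¬c ∧ (c → a)), u   [¬◇-rule on 11 via wRu]
13. ¬(¬c ∧ (c → a)), v   [¬◇-rule on 11 via wRv]
14. ¬(¬c ∧ (c → a)), w   [¬◇-rule on 11 via wRw]
15. ¬(c → a), u   [¬∧-rule on 12 (branches; this branch)]
16. c, u   [¬→-rule on 15]
17. ¬(c → a), v   [¬∧-rule on 13 (branches; this branch)]
18. c, v   [¬→-rule on 17]
19. ¬a, v   [¬→-rule on 17]
Accessibility: uRu, uRv, uRw, vRu, vRv, vRw, wRu, wRv, wRw
Branch closes: c and ¬c both at v.
Every branch closes (one shown): unsatisfiable in S5.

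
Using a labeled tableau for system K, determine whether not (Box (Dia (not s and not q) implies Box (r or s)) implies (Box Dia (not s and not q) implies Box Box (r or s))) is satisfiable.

1. not (Box (Dia (not s and not q) implies Box (r or s)) implies (Box Dia (not s and not q) implies Box Box (r or s))), 0
2. Box (Dia (not s and not q) implies Box (r or s)), 0   [neg-implies-rule on 1]
3. not (Box Dia (not s and not q) implies Box Box (r or s)), 0   [neg-implies-rule on 1]
4. Box Dia (not s and not q), 0   [neg-implies-rule on 3]
5. not Box Box (r or s), 0   [neg-implies-rule on 3]
6. not Box (r or s), 1   [neg-Box-rule on 5: fresh world 1, 0R1]
7. Dia (not s and not q) implies Box (r or s), 1   [Box-rule on 2 via 0R1]
8. Dia (not s and not q), 1   [Box-rule on 4 via 0R1]
9. not Dia (not s and not q), 1   [implies-rule on 7 (branches; this branch)]
10. not (r or s), 2   [neg-Box-rule on 6: fresh world 2, 1R2]
11. not r, 2   [neg-or-rule on 10]
12. not s, 2   [neg-or-rule on 10]
13. not (not s and not q), 2   [neg-Dia-rule on 9 via 1R2]
14. q, 2   [neg-and-rule on 13 (branches; this branch)]
15. not s and not q, 3   [Dia-rule on 8: fresh world 3, 1R3]
16. not s, 3   [and-rule on 15]
17. not q, 3   [and-rule on 15]
18. not (not s and not q), 3   [neg-Dia-rule on 9 via 1R3]
19. q, 3   [neg-and-rule on 18 (branches; this branch)]
Accessibility: 0R1, 1R2, 1R3
Branch closes: q and not q both at 3.
(One branch shown.) All branches close.

Unsatisfiable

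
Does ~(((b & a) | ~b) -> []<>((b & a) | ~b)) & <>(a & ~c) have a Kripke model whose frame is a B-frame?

Unsatisfiable

1. ~(((b & a) | ~b) -> []<>((b & a) | ~b)) & <>(a & ~c), 0
2. ~(((b & a) | ~b) -> []<>((b & a) | ~b)), 0
3. <>(a & ~c), 0
4. (b & a) | ~b, 0
5. ~[]<>((b & a) | ~b), 0
6. b & a, 0
7. b, 0
8. a, 0
9. a & ~c, 1
10. a, 1
11. ~c, 1
12. ~<>((b & a) | ~b), 2
13. ~((b & a) | ~b), 0
14. ~(b & a), 0
15. ~((b & a) | ~b), 2
16. ~(b & a), 2
17. b, 2
18. ~a, 0
Accessibility: 0R0, 0R1, 0R2, 1R0, 1R1, 2R0, 2R2
Branch closes: a and ~a both at 0.
All branches of the tableau close; one closing branch shown above.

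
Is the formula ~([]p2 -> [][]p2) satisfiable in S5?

1. ~([]p2 -> [][]p2), w0
2. []p2, w0
3. ~[][]p2, w0
4. p2, w0
5. ~[]p2, w1
6. p2, w1
7. ~p2, w2
8. p2, w2
Accessibility: w0Rw0, w0Rw1, w0Rw2, w1Rw0, w1Rw1, w1Rw2, w2Rw0, w2Rw1, w2Rw2
Branch closes: p2 and ~p2 both at w2.
All branches of the tableau close; one closing branch shown above.

Unsatisfiable (every branch closes)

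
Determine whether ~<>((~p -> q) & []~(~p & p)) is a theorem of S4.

Invalid (countermodel exists)

Tableau for the negation <>((~p -> q) & []~(~p & p)):
1. <>((~p -> q) & []~(~p & p)), 0
2. (~p -> q) & []~(~p & p), 1
3. ~p -> q, 1
4. []~(~p & p), 1
5. ~(~p & p), 1
6. q, 1
7. ~p, 1
Accessibility: 0R0, 0R1, 1R1
The negation has an open branch (countermodel exists).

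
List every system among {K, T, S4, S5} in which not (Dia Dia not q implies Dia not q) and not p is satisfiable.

T-tableau for the formula:
1. not (Dia Dia not q implies Dia not q) and not p, 0
2. not (Dia Dia not q implies Dia not q), 0
3. not p, 0
4. Dia Dia not q, 0
5. not Dia not q, 0
6. q, 0
7. Dia not q, 1
8. q, 1
9. not q, 2
Accessibility: 0R0, 0R1, 1R1, 1R2, 2R2
Complete open branch: satisfiable in T, hence also in K (this T-model is also a K-model).
S4-tableau for the formula:
1. not (Dia Dia not q implies Dia not q) and not p, 0
2. not (Dia Dia not q implies Dia not q), 0
3. not p, 0
4. Dia Dia not q, 0
5. not Dia not q, 0
6. q, 0
7. Dia not q, 1
8. q, 1
9. not q, 2
10. q, 2
Accessibility: 0R0, 0R1, 0R2, 1R1, 1R2, 2R2
Branch closes: q and not q both at 2.
Every branch closes (one shown): unsatisfiable in S4, hence also in S5 (every S5-frame is an S4-frame).

K, T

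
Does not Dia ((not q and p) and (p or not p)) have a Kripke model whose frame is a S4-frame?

Yes, satisfiable

1. not Dia ((not q and p) and (p or not p)), 0
2. not ((not q and p) and (p or not p)), 0   [neg-Dia-rule on 1 via 0R0]
3. not (not q and p), 0   [neg-and-rule on 2 (branches; this branch)]
4. not p, 0   [neg-and-rule on 3 (branches; this branch)]
Accessibility: 0R0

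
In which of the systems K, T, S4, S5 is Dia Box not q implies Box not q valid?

S5

S4-tableau for the negation not (Dia Box not q implies Box not q):
1. not (Dia Box not q implies Box not q), u
2. Dia Box not q, u   [neg-implies-rule on 1]
3. not Box not q, u   [neg-implies-rule on 1]
4. Box not q, v   [Dia-rule on 2: fresh world v, uRv]
5. not q, v   [Box-rule on 4 via vRv]
6. q, w   [neg-Box-rule on 3: fresh world w, uRw]
Accessibility: uRu, uRv, uRw, vRv, wRw
Complete open branch: countermodel on an S4-frame, so not valid in S4, nor in K, T (the same frame is also a K-frame and a T-frame).
S5-tableau for the negation not (Dia Box not q implies Box not q):
1. not (Dia Box not q implies Box not q), u
2. Dia Box not q, u   [neg-implies-rule on 1]
3. not Box not q, u   [neg-implies-rule on 1]
4. Box not q, v   [Dia-rule on 2: fresh world v, uRv]
5. not q, u   [Box-rule on 4 via vRu]
6. not q, v   [Box-rule on 4 via vRv]
7. q, w   [neg-Box-rule on 3: fresh world w, uRw]
8. not q, w   [Box-rule on 4 via vRw]
Accessibility: uRu, uRv, uRw, vRu, vRv, vRw, wRu, wRv, wRw
Branch closes: q and not q both at w.
Every branch closes (one shown): valid in S5.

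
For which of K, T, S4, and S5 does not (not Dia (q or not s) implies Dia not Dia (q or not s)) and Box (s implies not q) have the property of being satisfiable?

K

T-tableau for the formula:
1. not (not Dia (q or not s) implies Dia not Dia (q or not s)) and Box (s implies not q), w0
2. not (not Dia (q or not s) implies Dia not Dia (q or not s)), w0
3. Box (s implies not q), w0
4. not Dia (q or not s), w0
5. not Dia not Dia (q or not s), w0
6. s implies not q, w0
7. not (q or not s), w0
8. not q, w0
9. s, w0
10. Dia (q or not s), w0
11. q or not s, w1
12. s implies not q, w1
13. not (q or not s), w1
14. not q, w1
15. s, w1
16. Dia (q or not s), w1
17. not s, w1
Accessibility: w0Rw0, w0Rw1, w1Rw1
Branch closes: s and not s both at w1.
Every branch closes (one shown): unsatisfiable in T, hence also in S4, S5 (every S4/S5-frame is a T-frame).
K-tableau for the formula:
1. not (not Dia (q or not s) implies Dia not Dia (q or not s)) and Box (s implies not q), w0
2. not (not Dia (q or not s) implies Dia not Dia (q or not s)), w0
3. Box (s implies not q), w0
4. not Dia (q or not s), w0
5. not Dia not Dia (q or not s), w0
Complete open branch: satisfiable in K.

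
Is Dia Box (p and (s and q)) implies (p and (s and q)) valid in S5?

Valid

Tableau for the negation not (Dia Box (p and (s and q)) implies (p and (s and q))):
1. not (Dia Box (p and (s and q)) implies (p and (s and q))), u
2. Dia Box (p and (s and q)), u   [neg-implies-rule on 1]
3. not (p and (s and q)), u   [neg-implies-rule on 1]
4. not (s and q), u   [neg-and-rule on 3 (branches; this branch)]
5. not q, u   [neg-and-rule on 4 (branches; this branch)]
6. Box (p and (s and q)), v   [Dia-rule on 2: fresh world v, uRv]
7. p and (s and q), u   [Box-rule on 6 via vRu]
8. p, u   [and-rule on 7]
9. s and q, u   [and-rule on 7]
10. s, u   [and-rule on 9]
11. q, u   [and-rule on 9]
Accessibility: uRu, uRv, vRu, vRv
Branch closes: q and not q both at u.
All branches of the negation close; one closing branch shown above.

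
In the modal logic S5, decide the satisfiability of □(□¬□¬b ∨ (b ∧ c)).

1. □(□¬□¬b ∨ (b ∧ c)), w0
2. □¬□¬b ∨ (b ∧ c), w0
3. b ∧ c, w0
4. b, w0
5. c, w0
Accessibility: w0Rw0

Satisfiable (open branch found)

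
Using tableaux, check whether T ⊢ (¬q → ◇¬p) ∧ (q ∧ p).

Tableau for the negation ¬((¬q → ◇¬p) ∧ (q ∧ p)):
1. ¬((¬q → ◇¬p) ∧ (q ∧ p)), 0
2. ¬(q ∧ p), 0   [¬∧-rule on 1 (branches; this branch)]
3. ¬p, 0   [¬∧-rule on 2 (branches; this branch)]
Accessibility: 0R0
The negation has an open branch (countermodel exists).

No, not valid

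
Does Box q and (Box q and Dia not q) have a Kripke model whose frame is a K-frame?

Unsatisfiable (every branch closes)

1. Box q and (Box q and Dia not q), w0
2. Box q, w0
3. Box q and Dia not q, w0
4. Dia not q, w0
5. not q, w1
6. q, w1
Accessibility: w0Rw1
Branch closes: q and not q both at w1.
All branches of the tableau close; one closing branch shown above.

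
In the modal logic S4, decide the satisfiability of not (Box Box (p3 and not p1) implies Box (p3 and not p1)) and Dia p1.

1. not (Box Box (p3 and not p1) implies Box (p3 and not p1)) and Dia p1, 0
2. not (Box Box (p3 and not p1) implies Box (p3 and not p1)), 0   [and-rule on 1]
3. Dia p1, 0   [and-rule on 1]
4. Box Box (p3 and not p1), 0   [neg-implies-rule on 2]
5. not Box (p3 and not p1), 0   [neg-implies-rule on 2]
6. Box (p3 and not p1), 0   [Box-rule on 4 via 0R0]
7. p3 and not p1, 0   [Box-rule on 6 via 0R0]
8. p3, 0   [and-rule on 7]
9. not p1, 0   [and-rule on 7]
10. p1, 1   [Dia-rule on 3: fresh world 1, 0R1]
11. Box (p3 and not p1), 1   [Box-rule on 4 via 0R1]
12. p3 and not p1, 1   [Box-rule on 6 via 0R1]
13. p3, 1   [and-rule on 12]
14. not p1, 1   [and-rule on 12]
Accessibility: 0R0, 0R1, 1R1
Branch closes: p1 and not p1 both at 1.
(One branch shown.) All branches close.

Unsatisfiable (every branch closes)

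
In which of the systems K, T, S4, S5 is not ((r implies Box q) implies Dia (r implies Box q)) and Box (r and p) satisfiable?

K

T-tableau for the formula:
1. not ((r implies Box q) implies Dia (r implies Box q)) and Box (r and p), w0
2. not ((r implies Box q) implies Dia (r implies Box q)), w0
3. Box (r and p), w0
4. r implies Box q, w0
5. not Dia (r implies Box q), w0
6. r and p, w0
7. r, w0
8. p, w0
9. not (r implies Box q), w0
10. not Box q, w0
11. Box q, w0
12. q, w0
13. not q, w1
14. r and p, w1
15. r, w1
16. p, w1
17. not (r implies Box q), w1
18. not Box q, w1
19. q, w1
Accessibility: w0Rw0, w0Rw1, w1Rw1
Branch closes: q and not q both at w1.
Every branch closes (one shown): unsatisfiable in T, hence also in S4, S5 (every S4/S5-frame is a T-frame).
K-tableau for the formula:
1. not ((r implies Box q) implies Dia (r implies Box q)) and Box (r and p), w0
2. not ((r implies Box q) implies Dia (r implies Box q)), w0
3. Box (r and p), w0
4. r implies Box q, w0
5. not Dia (r implies Box q), w0
6. Box q, w0
Complete open branch: satisfiable in K.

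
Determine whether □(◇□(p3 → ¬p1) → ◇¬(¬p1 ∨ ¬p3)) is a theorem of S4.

No, not valid

Tableau for the negation ¬□(◇□(p3 → ¬p1) → ◇¬(¬p1 ∨ ¬p3)):
1. ¬□(◇□(p3 → ¬p1) → ◇¬(¬p1 ∨ ¬p3)), u
2. ¬(◇□(p3 → ¬p1) → ◇¬(¬p1 ∨ ¬p3)), v   [¬□-rule on 1: fresh world v, uRv]
3. ◇□(p3 → ¬p1), v   [¬→-rule on 2]
4. ¬◇¬(¬p1 ∨ ¬p3), v   [¬→-rule on 2]
5. ¬p1 ∨ ¬p3, v   [¬◇-rule on 4 via vRv]
6. ¬p3, v   [∨-rule on 5 (branches; this branch)]
7. □(p3 → ¬p1), w   [◇-rule on 3: fresh world w, vRw]
8. ¬p1 ∨ ¬p3, w   [¬◇-rule on 4 via vRw]
9. p3 → ¬p1, w   [□-rule on 7 via wRw]
10. ¬p3, w   [∨-rule on 8 (branches; this branch)]
11. ¬p1, w   [→-rule on 9 (branches; this branch)]
Accessibility: uRu, uRv, uRw, vRv, vRw, wRw
The negation has an open branch (countermodel exists).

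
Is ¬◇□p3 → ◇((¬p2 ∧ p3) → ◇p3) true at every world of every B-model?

Tableau for the negation ¬(¬◇□p3 → ◇((¬p2 ∧ p3) → ◇p3)):
1. ¬(¬◇□p3 → ◇((¬p2 ∧ p3) → ◇p3)), w0
2. ¬◇□p3, w0   [¬→-rule on 1]
3. ¬◇((¬p2 ∧ p3) → ◇p3), w0   [¬→-rule on 1]
4. ¬□p3, w0   [¬◇-rule on 2 via w0Rw0]
5. ¬((¬p2 ∧ p3) → ◇p3), w0   [¬◇-rule on 3 via w0Rw0]
6. ¬p2 ∧ p3, w0   [¬→-rule on 5]
7. ¬◇p3, w0   [¬→-rule on 5]
8. ¬p2, w0   [∧-rule on 6]
9. p3, w0   [∧-rule on 6]
10. ¬p3, w0   [¬◇-rule on 7 via w0Rw0]
Accessibility: w0Rw0
Branch closes: p3 and ¬p3 both at w0.
Every branch of the negation's tableau closes; the branch above is one of them.

Valid in B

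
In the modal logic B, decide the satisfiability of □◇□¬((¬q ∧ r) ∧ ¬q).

1. □◇□¬((¬q ∧ r) ∧ ¬q), u
2. ◇□¬((¬q ∧ r) ∧ ¬q), u
3. □¬((¬q ∧ r) ∧ ¬q), v
4. ◇□¬((¬q ∧ r) ∧ ¬q), v
5. ¬((¬q ∧ r) ∧ ¬q), u
6. ¬((¬q ∧ r) ∧ ¬q), v
7. q, u
8. q, v
9. □¬((¬q ∧ r) ∧ ¬q), w
10. ¬((¬q ∧ r) ∧ ¬q), w
11. q, w
Accessibility: uRu, uRv, vRu, vRv, vRw, wRv, wRw

Satisfiable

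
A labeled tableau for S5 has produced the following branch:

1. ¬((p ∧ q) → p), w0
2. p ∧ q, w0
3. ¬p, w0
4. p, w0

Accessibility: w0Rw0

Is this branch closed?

Yes, closed

Both p and ¬p appear at w0.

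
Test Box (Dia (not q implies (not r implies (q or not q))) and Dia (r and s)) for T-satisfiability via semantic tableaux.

Satisfiable

1. Box (Dia (not q implies (not r implies (q or not q))) and Dia (r and s)), u
2. Dia (not q implies (not r implies (q or not q))) and Dia (r and s), u
3. Dia (not q implies (not r implies (q or not q))), u
4. Dia (r and s), u
5. not q implies (not r implies (q or not q)), v
6. Dia (not q implies (not r implies (q or not q))) and Dia (r and s), v
7. Dia (not q implies (not r implies (q or not q))), v
8. Dia (r and s), v
9. not r implies (q or not q), v
10. q or not q, v
11. not q, v
12. r and s, w
13. r, w
14. s, w
15. Dia (not q implies (not r implies (q or not q))) and Dia (r and s), w
16. Dia (not q implies (not r implies (q or not q))), w
17. Dia (r and s), w
18. not q implies (not r implies (q or not q)), x
19. not r implies (q or not q), x
20. q or not q, x
21. not q, x
22. r and s, y
23. r, y
24. s, y
25. not q implies (not r implies (q or not q)), z
26. not r implies (q or not q), z
27. q or not q, z
28. not q, z
29. r and s, w6
30. r, w6
31. s, w6
Accessibility: uRu, uRv, uRw, vRv, vRx, vRy, wRw, wRz, wRw6, xRx, yRy, zRz, w6Rw6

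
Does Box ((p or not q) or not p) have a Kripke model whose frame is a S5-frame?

1. Box ((p or not q) or not p), u
2. (p or not q) or not p, u   [Box-rule on 1 via uRu]
3. not p, u   [or-rule on 2 (branches; this branch)]
Accessibility: uRu

Yes, satisfiable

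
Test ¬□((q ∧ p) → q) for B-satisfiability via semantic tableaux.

1. ¬□((q ∧ p) → q), u
2. ¬((q ∧ p) → q), v
3. q ∧ p, v
4. ¬q, v
5. q, v
6. p, v
Accessibility: uRu, uRv, vRu, vRv
Branch closes: q and ¬q both at v.
Every branch closes; the branch above is one of them.

No, unsatisfiable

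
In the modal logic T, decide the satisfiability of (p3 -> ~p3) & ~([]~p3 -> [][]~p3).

Satisfiable

1. (p3 -> ~p3) & ~([]~p3 -> [][]~p3), 0
2. p3 -> ~p3, 0
3. ~([]~p3 -> [][]~p3), 0
4. []~p3, 0
5. ~[][]~p3, 0
6. ~p3, 0
7. ~[]~p3, 1
8. ~p3, 1
9. p3, 2
Accessibility: 0R0, 0R1, 1R1, 1R2, 2R2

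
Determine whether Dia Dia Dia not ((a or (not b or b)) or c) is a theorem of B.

Not valid

Tableau for the negation not Dia Dia Dia not ((a or (not b or b)) or c):
1. not Dia Dia Dia not ((a or (not b or b)) or c), u
2. not Dia Dia not ((a or (not b or b)) or c), u   [neg-Dia-rule on 1 via uRu]
3. not Dia not ((a or (not b or b)) or c), u   [neg-Dia-rule on 2 via uRu]
4. (a or (not b or b)) or c, u   [neg-Dia-rule on 3 via uRu]
5. c, u   [or-rule on 4 (branches; this branch)]
Accessibility: uRu
The negation has an open branch (countermodel exists).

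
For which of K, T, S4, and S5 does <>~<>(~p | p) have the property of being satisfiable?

K

T-tableau for the formula:
1. <>~<>(~p | p), w0
2. ~<>(~p | p), w1
3. ~(~p | p), w1
4. p, w1
5. ~p, w1
Accessibility: w0Rw0, w0Rw1, w1Rw1
Branch closes: p and ~p both at w1.
Every branch closes (one shown): unsatisfiable in T, hence also in S4, S5 (every S4/S5-frame is a T-frame).
K-tableau for the formula:
1. <>~<>(~p | p), w0
2. ~<>(~p | p), w1
Accessibility: w0Rw1
Complete open branch: satisfiable in K.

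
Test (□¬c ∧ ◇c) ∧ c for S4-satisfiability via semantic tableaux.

1. (□¬c ∧ ◇c) ∧ c, u
2. □¬c ∧ ◇c, u
3. c, u
4. □¬c, u
5. ◇c, u
6. ¬c, u
Accessibility: uRu
Branch closes: c and ¬c both at u.
Every branch closes; the branch above is one of them.

Unsatisfiable (every branch closes)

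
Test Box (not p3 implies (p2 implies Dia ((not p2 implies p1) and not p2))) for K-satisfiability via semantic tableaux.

1. Box (not p3 implies (p2 implies Dia ((not p2 implies p1) and not p2))), u

Satisfiable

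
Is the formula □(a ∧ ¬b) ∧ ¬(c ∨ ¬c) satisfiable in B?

No, unsatisfiable

1. □(a ∧ ¬b) ∧ ¬(c ∨ ¬c), w0
2. □(a ∧ ¬b), w0   [∧-rule on 1]
3. ¬(c ∨ ¬c), w0   [∧-rule on 1]
4. ¬c, w0   [¬∨-rule on 3]
5. c, w0   [¬∨-rule on 3]
Accessibility: w0Rw0
Branch closes: c and ¬c both at w0.
(One branch shown.) All branches close.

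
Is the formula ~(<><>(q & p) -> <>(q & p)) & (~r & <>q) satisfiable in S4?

1. ~(<><>(q & p) -> <>(q & p)) & (~r & <>q), w0
2. ~(<><>(q & p) -> <>(q & p)), w0   [&-rule on 1]
3. ~r & <>q, w0   [&-rule on 1]
4. <><>(q & p), w0   [~->-rule on 2]
5. ~<>(q & p), w0   [~->-rule on 2]
6. ~r, w0   [&-rule on 3]
7. <>q, w0   [&-rule on 3]
8. ~(q & p), w0   [~<>-rule on 5 via w0Rw0]
9. ~p, w0   [~&-rule on 8 (branches; this branch)]
10. <>(q & p), w1   [<>-rule on 4: fresh world w1, w0Rw1]
11. ~(q & p), w1   [~<>-rule on 5 via w0Rw1]
12. ~p, w1   [~&-rule on 11 (branches; this branch)]
13. q, w2   [<>-rule on 7: fresh world w2, w0Rw2]
14. ~(q & p), w2   [~<>-rule on 5 via w0Rw2]
15. ~p, w2   [~&-rule on 14 (branches; this branch)]
16. q & p, w3   [<>-rule on 10: fresh world w3, w1Rw3]
17. q, w3   [&-rule on 16]
18. p, w3   [&-rule on 16]
19. ~(q & p), w3   [~<>-rule on 5 via w0Rw3]
20. ~p, w3   [~&-rule on 19 (branches; this branch)]
Accessibility: w0Rw0, w0Rw1, w0Rw2, w0Rw3, w1Rw1, w1Rw3, w2Rw2, w3Rw3
Branch closes: p and ~p both at w3.
Every branch closes; the branch above is one of them.

Unsatisfiable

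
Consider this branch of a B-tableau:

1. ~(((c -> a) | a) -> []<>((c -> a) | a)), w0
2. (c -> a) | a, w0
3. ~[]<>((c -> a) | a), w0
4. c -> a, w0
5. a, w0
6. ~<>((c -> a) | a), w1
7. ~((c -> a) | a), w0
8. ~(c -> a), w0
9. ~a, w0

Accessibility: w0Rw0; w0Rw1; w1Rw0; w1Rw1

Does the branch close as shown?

Closed

Both a and ~a appear at w0.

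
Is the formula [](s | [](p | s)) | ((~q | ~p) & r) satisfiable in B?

Satisfiable

1. [](s | [](p | s)) | ((~q | ~p) & r), u
2. (~q | ~p) & r, u   [|-rule on 1 (branches; this branch)]
3. ~q | ~p, u   [&-rule on 2]
4. r, u   [&-rule on 2]
5. ~p, u   [|-rule on 3 (branches; this branch)]
Accessibility: uRu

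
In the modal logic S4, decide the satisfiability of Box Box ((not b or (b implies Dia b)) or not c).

Satisfiable

1. Box Box ((not b or (b implies Dia b)) or not c), w0
2. Box ((not b or (b implies Dia b)) or not c), w0
3. (not b or (b implies Dia b)) or not c, w0
4. not c, w0
Accessibility: w0Rw0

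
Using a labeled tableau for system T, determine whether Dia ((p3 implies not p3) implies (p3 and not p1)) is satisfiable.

Yes, satisfiable

1. Dia ((p3 implies not p3) implies (p3 and not p1)), u
2. (p3 implies not p3) implies (p3 and not p1), v
3. p3 and not p1, v
4. p3, v
5. not p1, v
Accessibility: uRu, uRv, vRv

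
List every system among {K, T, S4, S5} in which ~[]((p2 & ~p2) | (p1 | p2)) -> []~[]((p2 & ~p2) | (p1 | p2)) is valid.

S5-tableau for the negation ~(~[]((p2 & ~p2) | (p1 | p2)) -> []~[]((p2 & ~p2) | (p1 | p2))):
1. ~(~[]((p2 & ~p2) | (p1 | p2)) -> []~[]((p2 & ~p2) | (p1 | p2))), 0
2. ~[]((p2 & ~p2) | (p1 | p2)), 0
3. ~[]~[]((p2 & ~p2) | (p1 | p2)), 0
4. ~((p2 & ~p2) | (p1 | p2)), 1
5. ~(p2 & ~p2), 1
6. ~(p1 | p2), 1
7. ~p1, 1
8. ~p2, 1
9. []((p2 & ~p2) | (p1 | p2)), 2
10. (p2 & ~p2) | (p1 | p2), 0
11. (p2 & ~p2) | (p1 | p2), 1
12. (p2 & ~p2) | (p1 | p2), 2
13. p1 | p2, 0
14. p1 | p2, 1
15. p1 | p2, 2
16. p2, 0
17. p2, 1
Accessibility: 0R0, 0R1, 0R2, 1R0, 1R1, 1R2, 2R0, 2R1, 2R2
Branch closes: p2 and ~p2 both at 1.
Every branch closes (one shown): valid in S5.
S4-tableau for the negation ~(~[]((p2 & ~p2) | (p1 | p2)) -> []~[]((p2 & ~p2) | (p1 | p2))):
1. ~(~[]((p2 & ~p2) | (p1 | p2)) -> []~[]((p2 & ~p2) | (p1 | p2))), 0
2. ~[]((p2 & ~p2) | (p1 | p2)), 0
3. ~[]~[]((p2 & ~p2) | (p1 | p2)), 0
4. ~((p2 & ~p2) | (p1 | p2)), 1
5. ~(p2 & ~p2), 1
6. ~(p1 | p2), 1
7. ~p1, 1
8. ~p2, 1
9. []((p2 & ~p2) | (p1 | p2)), 2
10. (p2 & ~p2) | (p1 | p2), 2
11. p1 | p2, 2
12. p2, 2
Accessibility: 0R0, 0R1, 0R2, 1R1, 2R2
Complete open branch: countermodel on an S4-frame, so not valid in S4, nor in K, T (the same frame is also a K-frame and a T-frame).

S5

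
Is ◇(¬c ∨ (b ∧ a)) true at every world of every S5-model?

No, not valid

Tableau for the negation ¬◇(¬c ∨ (b ∧ a)):
1. ¬◇(¬c ∨ (b ∧ a)), u
2. ¬(¬c ∨ (b ∧ a)), u
3. c, u
4. ¬(b ∧ a), u
5. ¬a, u
Accessibility: uRu
The negation has an open branch (countermodel exists).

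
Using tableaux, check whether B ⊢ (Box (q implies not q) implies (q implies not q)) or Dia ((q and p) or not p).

Valid in B

Tableau for the negation not ((Box (q implies not q) implies (q implies not q)) or Dia ((q and p) or not p)):
1. not ((Box (q implies not q) implies (q implies not q)) or Dia ((q and p) or not p)), 0
2. not (Box (q implies not q) implies (q implies not q)), 0
3. not Dia ((q and p) or not p), 0
4. Box (q implies not q), 0
5. not (q implies not q), 0
6. q, 0
7. not ((q and p) or not p), 0
8. not (q and p), 0
9. p, 0
10. q implies not q, 0
11. not p, 0
Accessibility: 0R0
Branch closes: p and not p both at 0.
Every branch of the negation's tableau closes; the branch above is one of them.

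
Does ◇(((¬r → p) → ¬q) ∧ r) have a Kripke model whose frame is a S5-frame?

Yes, satisfiable

1. ◇(((¬r → p) → ¬q) ∧ r), w0
2. ((¬r → p) → ¬q) ∧ r, w1   [◇-rule on 1: fresh world w1, w0Rw1]
3. (¬r → p) → ¬q, w1   [∧-rule on 2]
4. r, w1   [∧-rule on 2]
5. ¬q, w1   [→-rule on 3 (branches; this branch)]
Accessibility: w0Rw0, w0Rw1, w1Rw0, w1Rw1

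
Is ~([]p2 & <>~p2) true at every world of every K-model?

Tableau for the negation []p2 & <>~p2:
1. []p2 & <>~p2, 0
2. []p2, 0
3. <>~p2, 0
4. ~p2, 1
5. p2, 1
Accessibility: 0R1
Branch closes: p2 and ~p2 both at 1.
All branches of the negation close; one closing branch shown above.

Valid in K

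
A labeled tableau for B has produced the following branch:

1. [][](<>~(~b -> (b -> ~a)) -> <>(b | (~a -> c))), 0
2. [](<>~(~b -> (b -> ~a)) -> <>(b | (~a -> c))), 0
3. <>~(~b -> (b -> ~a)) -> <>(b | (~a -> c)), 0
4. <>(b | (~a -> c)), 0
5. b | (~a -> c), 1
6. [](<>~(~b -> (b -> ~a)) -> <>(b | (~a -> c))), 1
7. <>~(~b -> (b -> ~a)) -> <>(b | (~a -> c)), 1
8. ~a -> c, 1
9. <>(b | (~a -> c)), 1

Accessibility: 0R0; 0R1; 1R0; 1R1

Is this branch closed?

Not closed

There is no literal clash: for every atom and world, at most one sign appears.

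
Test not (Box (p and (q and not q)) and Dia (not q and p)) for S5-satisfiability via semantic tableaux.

1. not (Box (p and (q and not q)) and Dia (not q and p)), u
2. not Dia (not q and p), u
3. not (not q and p), u
4. not p, u
Accessibility: uRu

Satisfiable (open branch found)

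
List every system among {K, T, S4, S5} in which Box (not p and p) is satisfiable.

T-tableau for the formula:
1. Box (not p and p), 0
2. not p and p, 0
3. not p, 0
4. p, 0
Accessibility: 0R0
Branch closes: p and not p both at 0.
Every branch closes (one shown): unsatisfiable in T, hence also in S4, S5 (every S4/S5-frame is a T-frame).
K-tableau for the formula:
1. Box (not p and p), 0
Complete open branch: satisfiable in K.

K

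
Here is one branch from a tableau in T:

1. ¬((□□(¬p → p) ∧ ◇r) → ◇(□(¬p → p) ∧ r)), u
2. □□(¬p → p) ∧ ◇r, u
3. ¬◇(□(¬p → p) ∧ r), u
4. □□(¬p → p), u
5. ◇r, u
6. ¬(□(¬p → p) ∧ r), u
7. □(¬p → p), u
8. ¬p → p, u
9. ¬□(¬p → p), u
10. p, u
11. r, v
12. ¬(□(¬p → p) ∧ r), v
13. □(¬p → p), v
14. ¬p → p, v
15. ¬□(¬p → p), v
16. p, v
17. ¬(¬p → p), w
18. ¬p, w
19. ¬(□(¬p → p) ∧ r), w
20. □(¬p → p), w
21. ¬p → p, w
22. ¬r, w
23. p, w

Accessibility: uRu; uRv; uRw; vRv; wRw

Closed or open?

Yes, closed

Both p and ¬p appear at w.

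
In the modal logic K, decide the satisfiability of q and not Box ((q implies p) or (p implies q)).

1. q and not Box ((q implies p) or (p implies q)), u
2. q, u   [and-rule on 1]
3. not Box ((q implies p) or (p implies q)), u   [and-rule on 1]
4. not ((q implies p) or (p implies q)), v   [neg-Box-rule on 3: fresh world v, uRv]
5. not (q implies p), v   [neg-or-rule on 4]
6. not (p implies q), v   [neg-or-rule on 4]
7. q, v   [neg-implies-rule on 5]
8. not p, v   [neg-implies-rule on 5]
9. p, v   [neg-implies-rule on 6]
10. not q, v   [neg-implies-rule on 6]
Accessibility: uRv
Branch closes: p and not p both at v.
Every branch closes; the branch above is one of them.

No, unsatisfiable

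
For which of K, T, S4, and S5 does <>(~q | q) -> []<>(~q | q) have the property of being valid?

K-tableau for the negation ~(<>(~q | q) -> []<>(~q | q)):
1. ~(<>(~q | q) -> []<>(~q | q)), u
2. <>(~q | q), u
3. ~[]<>(~q | q), u
4. ~q | q, v
5. q, v
6. ~<>(~q | q), w
Accessibility: uRv, uRw
Complete open branch: countermodel on a K-frame, so not valid in K.
T-tableau for the negation ~(<>(~q | q) -> []<>(~q | q)):
1. ~(<>(~q | q) -> []<>(~q | q)), u
2. <>(~q | q), u
3. ~[]<>(~q | q), u
4. ~q | q, v
5. q, v
6. ~<>(~q | q), w
7. ~(~q | q), w
8. q, w
9. ~q, w
Accessibility: uRu, uRv, uRw, vRv, wRw
Branch closes: q and ~q both at w.
Every branch closes (one shown): valid in T, hence also in S4, S5 (every theorem of T is a theorem of S4 and S5).

T, S4, S5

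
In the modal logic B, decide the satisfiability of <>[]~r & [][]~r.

1. <>[]~r & [][]~r, 0
2. <>[]~r, 0
3. [][]~r, 0
4. []~r, 0
5. ~r, 0
6. []~r, 1
7. ~r, 1
Accessibility: 0R0, 0R1, 1R0, 1R1

Satisfiable (open branch found)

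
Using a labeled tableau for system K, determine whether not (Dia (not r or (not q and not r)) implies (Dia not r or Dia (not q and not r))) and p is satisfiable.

1. not (Dia (not r or (not q and not r)) implies (Dia not r or Dia (not q and not r))) and p, 0
2. not (Dia (not r or (not q and not r)) implies (Dia not r or Dia (not q and not r))), 0
3. p, 0
4. Dia (not r or (not q and not r)), 0
5. not (Dia not r or Dia (not q and not r)), 0
6. not Dia not r, 0
7. not Dia (not q and not r), 0
8. not r or (not q and not r), 1
9. r, 1
10. not (not q and not r), 1
11. not q and not r, 1
12. not q, 1
13. not r, 1
Accessibility: 0R1
Branch closes: r and not r both at 1.
(One branch shown.) All branches close.

Unsatisfiable (every branch closes)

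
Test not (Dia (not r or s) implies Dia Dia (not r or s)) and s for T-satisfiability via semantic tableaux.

No, unsatisfiable

1. not (Dia (not r or s) implies Dia Dia (not r or s)) and s, u
2. not (Dia (not r or s) implies Dia Dia (not r or s)), u
3. s, u
4. Dia (not r or s), u
5. not Dia Dia (not r or s), u
6. not Dia (not r or s), u
7. not (not r or s), u
8. r, u
9. not s, u
Accessibility: uRu
Branch closes: s and not s both at u.
All branches of the tableau close; one closing branch shown above.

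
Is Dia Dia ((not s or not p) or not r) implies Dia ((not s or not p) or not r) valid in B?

No, not valid

Tableau for the negation not (Dia Dia ((not s or not p) or not r) implies Dia ((not s or not p) or not r)):
1. not (Dia Dia ((not s or not p) or not r) implies Dia ((not s or not p) or not r)), u
2. Dia Dia ((not s or not p) or not r), u   [neg-implies-rule on 1]
3. not Dia ((not s or not p) or not r), u   [neg-implies-rule on 1]
4. not ((not s or not p) or not r), u   [neg-Dia-rule on 3 via uRu]
5. not (not s or not p), u   [neg-or-rule on 4]
6. r, u   [neg-or-rule on 4]
7. s, u   [neg-or-rule on 5]
8. p, u   [neg-or-rule on 5]
9. Dia ((not s or not p) or not r), v   [Dia-rule on 2: fresh world v, uRv]
10. not ((not s or not p) or not r), v   [neg-Dia-rule on 3 via uRv]
11. not (not s or not p), v   [neg-or-rule on 10]
12. r, v   [neg-or-rule on 10]
13. s, v   [neg-or-rule on 11]
14. p, v   [neg-or-rule on 11]
15. (not s or not p) or not r, w   [Dia-rule on 9: fresh world w, vRw]
16. not r, w   [or-rule on 15 (branches; this branch)]
Accessibility: uRu, uRv, vRu, vRv, vRw, wRv, wRw
The negation has an open branch (countermodel exists).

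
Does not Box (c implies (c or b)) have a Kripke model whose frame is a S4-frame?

1. not Box (c implies (c or b)), w0
2. not (c implies (c or b)), w1   [neg-Box-rule on 1: fresh world w1, w0Rw1]
3. c, w1   [neg-implies-rule on 2]
4. not (c or b), w1   [neg-implies-rule on 2]
5. not c, w1   [neg-or-rule on 4]
6. not b, w1   [neg-or-rule on 4]
Accessibility: w0Rw0, w0Rw1, w1Rw1
Branch closes: c and not c both at w1.
All branches of the tableau close; one closing branch shown above.

No, unsatisfiable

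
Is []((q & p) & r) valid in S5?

Tableau for the negation ~[]((q & p) & r):
1. ~[]((q & p) & r), u
2. ~((q & p) & r), v
3. ~r, v
Accessibility: uRu, uRv, vRu, vRv
The negation has an open branch (countermodel exists).

Not valid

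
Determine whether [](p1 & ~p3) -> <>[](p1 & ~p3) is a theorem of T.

Valid

Tableau for the negation ~([](p1 & ~p3) -> <>[](p1 & ~p3)):
1. ~([](p1 & ~p3) -> <>[](p1 & ~p3)), 0
2. [](p1 & ~p3), 0
3. ~<>[](p1 & ~p3), 0
4. p1 & ~p3, 0
5. p1, 0
6. ~p3, 0
7. ~[](p1 & ~p3), 0
8. ~(p1 & ~p3), 1
9. p1 & ~p3, 1
10. p1, 1
11. ~p3, 1
12. ~[](p1 & ~p3), 1
13. p3, 1
Accessibility: 0R0, 0R1, 1R1
Branch closes: p3 and ~p3 both at 1.
Every branch of the negation's tableau closes; the branch above is one of them.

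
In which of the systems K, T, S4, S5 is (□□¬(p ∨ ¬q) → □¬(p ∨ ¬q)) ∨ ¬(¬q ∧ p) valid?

T-tableau for the negation ¬((□□¬(p ∨ ¬q) → □¬(p ∨ ¬q)) ∨ ¬(¬q ∧ p)):
1. ¬((□□¬(p ∨ ¬q) → □¬(p ∨ ¬q)) ∨ ¬(¬q ∧ p)), w0
2. ¬(□□¬(p ∨ ¬q) → □¬(p ∨ ¬q)), w0
3. ¬q ∧ p, w0
4. □□¬(p ∨ ¬q), w0
5. ¬□¬(p ∨ ¬q), w0
6. ¬q, w0
7. p, w0
8. □¬(p ∨ ¬q), w0
9. ¬(p ∨ ¬q), w0
10. ¬p, w0
11. q, w0
Accessibility: w0Rw0
Branch closes: p and ¬p both at w0.
Every branch closes (one shown): valid in T, hence also in S4, S5 (every theorem of T is a theorem of S4 and S5).
K-tableau for the negation ¬((□□¬(p ∨ ¬q) → □¬(p ∨ ¬q)) ∨ ¬(¬q ∧ p)):
1. ¬((□□¬(p ∨ ¬q) → □¬(p ∨ ¬q)) ∨ ¬(¬q ∧ p)), w0
2. ¬(□□¬(p ∨ ¬q) → □¬(p ∨ ¬q)), w0
3. ¬q ∧ p, w0
4. □□¬(p ∨ ¬q), w0
5. ¬□¬(p ∨ ¬q), w0
6. ¬q, w0
7. p, w0
8. p ∨ ¬q, w1
9. □¬(p ∨ ¬q), w1
10. ¬q, w1
Accessibility: w0Rw1
Complete open branch: countermodel on a K-frame, so not valid in K.

T, S4, S5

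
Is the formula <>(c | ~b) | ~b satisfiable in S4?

Yes, satisfiable

1. <>(c | ~b) | ~b, u
2. ~b, u
Accessibility: uRu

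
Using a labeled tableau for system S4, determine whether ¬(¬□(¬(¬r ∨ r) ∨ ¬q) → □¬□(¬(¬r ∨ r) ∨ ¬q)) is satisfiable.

Satisfiable (open branch found)

1. ¬(¬□(¬(¬r ∨ r) ∨ ¬q) → □¬□(¬(¬r ∨ r) ∨ ¬q)), u
2. ¬□(¬(¬r ∨ r) ∨ ¬q), u
3. ¬□¬□(¬(¬r ∨ r) ∨ ¬q), u
4. ¬(¬(¬r ∨ r) ∨ ¬q), v
5. ¬r ∨ r, v
6. q, v
7. r, v
8. □(¬(¬r ∨ r) ∨ ¬q), w
9. ¬(¬r ∨ r) ∨ ¬q, w
10. ¬q, w
Accessibility: uRu, uRv, uRw, vRv, wRw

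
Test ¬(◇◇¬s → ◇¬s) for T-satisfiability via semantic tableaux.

1. ¬(◇◇¬s → ◇¬s), 0
2. ◇◇¬s, 0   [¬→-rule on 1]
3. ¬◇¬s, 0   [¬→-rule on 1]
4. s, 0   [¬◇-rule on 3 via 0R0]
5. ◇¬s, 1   [◇-rule on 2: fresh world 1, 0R1]
6. s, 1   [¬◇-rule on 3 via 0R1]
7. ¬s, 2   [◇-rule on 5: fresh world 2, 1R2]
Accessibility: 0R0, 0R1, 1R1, 1R2, 2R2

Satisfiable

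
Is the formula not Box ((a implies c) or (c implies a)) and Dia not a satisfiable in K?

Unsatisfiable

1. not Box ((a implies c) or (c implies a)) and Dia not a, 0
2. not Box ((a implies c) or (c implies a)), 0   [and-rule on 1]
3. Dia not a, 0   [and-rule on 1]
4. not ((a implies c) or (c implies a)), 1   [neg-Box-rule on 2: fresh world 1, 0R1]
5. not (a implies c), 1   [neg-or-rule on 4]
6. not (c implies a), 1   [neg-or-rule on 4]
7. a, 1   [neg-implies-rule on 5]
8. not c, 1   [neg-implies-rule on 5]
9. c, 1   [neg-implies-rule on 6]
10. not a, 1   [neg-implies-rule on 6]
Accessibility: 0R1
Branch closes: c and not c both at 1.
All branches of the tableau close; one closing branch shown above.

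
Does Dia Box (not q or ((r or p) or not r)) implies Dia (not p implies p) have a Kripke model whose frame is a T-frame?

1. Dia Box (not q or ((r or p) or not r)) implies Dia (not p implies p), w0
2. Dia (not p implies p), w0   [implies-rule on 1 (branches; this branch)]
3. not p implies p, w1   [Dia-rule on 2: fresh world w1, w0Rw1]
4. p, w1   [implies-rule on 3 (branches; this branch)]
Accessibility: w0Rw0, w0Rw1, w1Rw1

Satisfiable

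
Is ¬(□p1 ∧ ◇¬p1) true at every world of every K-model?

Tableau for the negation □p1 ∧ ◇¬p1:
1. □p1 ∧ ◇¬p1, w0
2. □p1, w0   [∧-rule on 1]
3. ◇¬p1, w0   [∧-rule on 1]
4. ¬p1, w1   [◇-rule on 3: fresh world w1, w0Rw1]
5. p1, w1   [□-rule on 2 via w0Rw1]
Accessibility: w0Rw1
Branch closes: p1 and ¬p1 both at w1.
All branches of the negation close; one closing branch shown above.

Valid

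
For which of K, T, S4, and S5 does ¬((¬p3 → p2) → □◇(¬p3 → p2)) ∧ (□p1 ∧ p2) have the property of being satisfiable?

K, T, S4

S4-tableau for the formula:
1. ¬((¬p3 → p2) → □◇(¬p3 → p2)) ∧ (□p1 ∧ p2), w0
2. ¬((¬p3 → p2) → □◇(¬p3 → p2)), w0
3. □p1 ∧ p2, w0
4. ¬p3 → p2, w0
5. ¬□◇(¬p3 → p2), w0
6. □p1, w0
7. p2, w0
8. p1, w0
9. ¬◇(¬p3 → p2), w1
10. p1, w1
11. ¬(¬p3 → p2), w1
12. ¬p3, w1
13. ¬p2, w1
Accessibility: w0Rw0, w0Rw1, w1Rw1
Complete open branch: satisfiable in S4, hence also in K, T (this S4-model is also a K-model and a T-model).
S5-tableau for the formula:
1. ¬((¬p3 → p2) → □◇(¬p3 → p2)) ∧ (□p1 ∧ p2), w0
2. ¬((¬p3 → p2) → □◇(¬p3 → p2)), w0
3. □p1 ∧ p2, w0
4. ¬p3 → p2, w0
5. ¬□◇(¬p3 → p2), w0
6. □p1, w0
7. p2, w0
8. p1, w0
9. ¬◇(¬p3 → p2), w1
10. p1, w1
11. ¬(¬p3 → p2), w0
12. ¬p3, w0
13. ¬p2, w0
Accessibility: w0Rw0, w0Rw1, w1Rw0, w1Rw1
Branch closes: p2 and ¬p2 both at w0.
Every branch closes (one shown): unsatisfiable in S5.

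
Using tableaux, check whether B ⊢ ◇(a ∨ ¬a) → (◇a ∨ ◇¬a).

Yes, valid

Tableau for the negation ¬(◇(a ∨ ¬a) → (◇a ∨ ◇¬a)):
1. ¬(◇(a ∨ ¬a) → (◇a ∨ ◇¬a)), u
2. ◇(a ∨ ¬a), u
3. ¬(◇a ∨ ◇¬a), u
4. ¬◇a, u
5. ¬◇¬a, u
6. ¬a, u
7. a, u
Accessibility: uRu
Branch closes: a and ¬a both at u.
All branches of the negation close; one closing branch shown above.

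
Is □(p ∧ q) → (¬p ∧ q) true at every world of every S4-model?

No, not valid

Tableau for the negation ¬(□(p ∧ q) → (¬p ∧ q)):
1. ¬(□(p ∧ q) → (¬p ∧ q)), w0
2. □(p ∧ q), w0
3. ¬(¬p ∧ q), w0
4. p ∧ q, w0
5. p, w0
6. q, w0
Accessibility: w0Rw0
The negation has an open branch (countermodel exists).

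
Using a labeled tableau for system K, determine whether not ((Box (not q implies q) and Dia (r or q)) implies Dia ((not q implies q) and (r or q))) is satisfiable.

1. not ((Box (not q implies q) and Dia (r or q)) implies Dia ((not q implies q) and (r or q))), u
2. Box (not q implies q) and Dia (r or q), u   [neg-implies-rule on 1]
3. not Dia ((not q implies q) and (r or q)), u   [neg-implies-rule on 1]
4. Box (not q implies q), u   [and-rule on 2]
5. Dia (r or q), u   [and-rule on 2]
6. r or q, v   [Dia-rule on 5: fresh world v, uRv]
7. not ((not q implies q) and (r or q)), v   [neg-Dia-rule on 3 via uRv]
8. not q implies q, v   [Box-rule on 4 via uRv]
9. r, v   [or-rule on 6 (branches; this branch)]
10. not (not q implies q), v   [neg-and-rule on 7 (branches; this branch)]
11. not q, v   [neg-implies-rule on 10]
12. q, v   [implies-rule on 8 (branches; this branch)]
Accessibility: uRv
Branch closes: q and not q both at v.
All branches of the tableau close; one closing branch shown above.

Unsatisfiable (every branch closes)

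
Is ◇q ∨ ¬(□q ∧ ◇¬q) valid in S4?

Tableau for the negation ¬(◇q ∨ ¬(□q ∧ ◇¬q)):
1. ¬(◇q ∨ ¬(□q ∧ ◇¬q)), 0
2. ¬◇q, 0
3. □q ∧ ◇¬q, 0
4. □q, 0
5. ◇¬q, 0
6. ¬q, 0
7. q, 0
Accessibility: 0R0
Branch closes: q and ¬q both at 0.
Every branch of the negation's tableau closes; the branch above is one of them.

Yes, valid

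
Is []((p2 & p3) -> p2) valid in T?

Tableau for the negation ~[]((p2 & p3) -> p2):
1. ~[]((p2 & p3) -> p2), u
2. ~((p2 & p3) -> p2), v   [~[]-rule on 1: fresh world v, uRv]
3. p2 & p3, v   [~->-rule on 2]
4. ~p2, v   [~->-rule on 2]
5. p2, v   [&-rule on 3]
6. p3, v   [&-rule on 3]
Accessibility: uRu, uRv, vRv
Branch closes: p2 and ~p2 both at v.
All branches of the negation close; one closing branch shown above.

Yes, valid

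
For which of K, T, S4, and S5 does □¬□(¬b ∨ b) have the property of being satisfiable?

K-tableau for the formula:
1. □¬□(¬b ∨ b), u
Complete open branch: satisfiable in K.
T-tableau for the formula:
1. □¬□(¬b ∨ b), u
2. ¬□(¬b ∨ b), u
3. ¬(¬b ∨ b), v
4. b, v
5. ¬b, v
Accessibility: uRu, uRv, vRv
Branch closes: b and ¬b both at v.
Every branch closes (one shown): unsatisfiable in T, hence also in S4, S5 (every S4/S5-frame is a T-frame).

K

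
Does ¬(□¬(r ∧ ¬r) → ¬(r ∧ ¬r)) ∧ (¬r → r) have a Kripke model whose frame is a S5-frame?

Unsatisfiable

1. ¬(□¬(r ∧ ¬r) → ¬(r ∧ ¬r)) ∧ (¬r → r), w0
2. ¬(□¬(r ∧ ¬r) → ¬(r ∧ ¬r)), w0
3. ¬r → r, w0
4. □¬(r ∧ ¬r), w0
5. r ∧ ¬r, w0
6. r, w0
7. ¬r, w0
Accessibility: w0Rw0
Branch closes: r and ¬r both at w0.
Every branch closes; the branch above is one of them.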